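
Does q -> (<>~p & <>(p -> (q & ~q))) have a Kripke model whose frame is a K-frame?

1. q -> (<>~p & <>(p -> (q & ~q))), u
2. <>~p & <>(p -> (q & ~q)), u
3. <>~p, u
4. <>(p -> (q & ~q)), u
5. ~p, v
6. p -> (q & ~q), w
7. ~p, w
Accessibility: uRv, uRw

Satisfiable (open branch found)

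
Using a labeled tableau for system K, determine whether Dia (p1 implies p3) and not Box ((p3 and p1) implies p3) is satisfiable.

1. Dia (p1 implies p3) and not Box ((p3 and p1) implies p3), u
2. Dia (p1 implies p3), u
3. not Box ((p3 and p1) implies p3), u
4. p1 implies p3, v
5. p3, v
6. not ((p3 and p1) implies p3), w
7. p3 and p1, w
8. not p3, w
9. p3, w
10. p1, w
Accessibility: uRv, uRw
Branch closes: p3 and not p3 both at w.
All branches of the tableau close; one closing branch shown above.

Unsatisfiable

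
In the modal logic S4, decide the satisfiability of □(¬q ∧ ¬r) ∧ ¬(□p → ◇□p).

1. □(¬q ∧ ¬r) ∧ ¬(□p → ◇□p), w0
2. □(¬q ∧ ¬r), w0
3. ¬(□p → ◇□p), w0
4. □p, w0
5. ¬◇□p, w0
6. ¬q ∧ ¬r, w0
7. ¬q, w0
8. ¬r, w0
9. p, w0
10. ¬□p, w0
11. ¬p, w1
12. ¬q ∧ ¬r, w1
13. ¬q, w1
14. ¬r, w1
15. p, w1
Accessibility: w0Rw0, w0Rw1, w1Rw1
Branch closes: p and ¬p both at w1.
Every branch closes; the branch above is one of them.

Unsatisfiable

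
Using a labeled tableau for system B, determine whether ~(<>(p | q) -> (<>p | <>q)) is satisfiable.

No, unsatisfiable

1. ~(<>(p | q) -> (<>p | <>q)), w0
2. <>(p | q), w0
3. ~(<>p | <>q), w0
4. ~<>p, w0
5. ~<>q, w0
6. ~p, w0
7. ~q, w0
8. p | q, w1
9. ~p, w1
10. ~q, w1
11. q, w1
Accessibility: w0Rw0, w0Rw1, w1Rw0, w1Rw1
Branch closes: q and ~q both at w1.
(One branch shown.) All branches close.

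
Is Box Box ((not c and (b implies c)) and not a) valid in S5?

Invalid (countermodel exists)

Tableau for the negation not Box Box ((not c and (b implies c)) and not a):
1. not Box Box ((not c and (b implies c)) and not a), 0
2. not Box ((not c and (b implies c)) and not a), 1
3. not ((not c and (b implies c)) and not a), 2
4. a, 2
Accessibility: 0R0, 0R1, 0R2, 1R0, 1R1, 1R2, 2R0, 2R1, 2R2
The negation has an open branch (countermodel exists).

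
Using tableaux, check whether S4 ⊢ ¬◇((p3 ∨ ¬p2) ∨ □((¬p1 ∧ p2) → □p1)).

Tableau for the negation ◇((p3 ∨ ¬p2) ∨ □((¬p1 ∧ p2) → □p1)):
1. ◇((p3 ∨ ¬p2) ∨ □((¬p1 ∧ p2) → □p1)), w0
2. (p3 ∨ ¬p2) ∨ □((¬p1 ∧ p2) → □p1), w1
3. □((¬p1 ∧ p2) → □p1), w1
4. (¬p1 ∧ p2) → □p1, w1
5. □p1, w1
6. p1, w1
Accessibility: w0Rw0, w0Rw1, w1Rw1
The negation has an open branch (countermodel exists).

Not valid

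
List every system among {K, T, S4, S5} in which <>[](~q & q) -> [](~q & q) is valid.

K-tableau for the negation ~(<>[](~q & q) -> [](~q & q)):
1. ~(<>[](~q & q) -> [](~q & q)), u
2. <>[](~q & q), u   [~->-rule on 1]
3. ~[](~q & q), u   [~->-rule on 1]
4. [](~q & q), v   [<>-rule on 2: fresh world v, uRv]
5. ~(~q & q), w   [~[]-rule on 3: fresh world w, uRw]
6. ~q, w   [~&-rule on 5 (branches; this branch)]
Accessibility: uRv, uRw
Complete open branch: countermodel on a K-frame, so not valid in K.
T-tableau for the negation ~(<>[](~q & q) -> [](~q & q)):
1. ~(<>[](~q & q) -> [](~q & q)), u
2. <>[](~q & q), u   [~->-rule on 1]
3. ~[](~q & q), u   [~->-rule on 1]
4. [](~q & q), v   [<>-rule on 2: fresh world v, uRv]
5. ~q & q, v   [[]-rule on 4 via vRv]
6. ~q, v   [&-rule on 5]
7. q, v   [&-rule on 5]
Accessibility: uRu, uRv, vRv
Branch closes: q and ~q both at v.
Every branch closes (one shown): valid in T, hence also in S4, S5 (every theorem of T is a theorem of S4 and S5).

T, S4, S5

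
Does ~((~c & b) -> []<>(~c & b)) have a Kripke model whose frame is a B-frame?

No, unsatisfiable

1. ~((~c & b) -> []<>(~c & b)), u
2. ~c & b, u   [~->-rule on 1]
3. ~[]<>(~c & b), u   [~->-rule on 1]
4. ~c, u   [&-rule on 2]
5. b, u   [&-rule on 2]
6. ~<>(~c & b), v   [~[]-rule on 3: fresh world v, uRv]
7. ~(~c & b), u   [~<>-rule on 6 via vRu]
8. ~(~c & b), v   [~<>-rule on 6 via vRv]
9. ~b, u   [~&-rule on 7 (branches; this branch)]
Accessibility: uRu, uRv, vRu, vRv
Branch closes: b and ~b both at u.
(One branch shown.) All branches close.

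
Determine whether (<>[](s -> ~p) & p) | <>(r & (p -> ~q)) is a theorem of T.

No, not valid

Tableau for the negation ~((<>[](s -> ~p) & p) | <>(r & (p -> ~q))):
1. ~((<>[](s -> ~p) & p) | <>(r & (p -> ~q))), u
2. ~(<>[](s -> ~p) & p), u   [~|-rule on 1]
3. ~<>(r & (p -> ~q)), u   [~|-rule on 1]
4. ~(r & (p -> ~q)), u   [~<>-rule on 3 via uRu]
5. ~p, u   [~&-rule on 2 (branches; this branch)]
6. ~r, u   [~&-rule on 4 (branches; this branch)]
Accessibility: uRu
The negation has an open branch (countermodel exists).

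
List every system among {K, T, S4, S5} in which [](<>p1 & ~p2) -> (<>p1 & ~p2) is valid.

T, S4, S5

T-tableau for the negation ~([](<>p1 & ~p2) -> (<>p1 & ~p2)):
1. ~([](<>p1 & ~p2) -> (<>p1 & ~p2)), u
2. [](<>p1 & ~p2), u
3. ~(<>p1 & ~p2), u
4. <>p1 & ~p2, u
5. <>p1, u
6. ~p2, u
7. ~<>p1, u
8. ~p1, u
9. p1, v
10. <>p1 & ~p2, v
11. <>p1, v
12. ~p2, v
13. ~p1, v
Accessibility: uRu, uRv, vRv
Branch closes: p1 and ~p1 both at v.
Every branch closes (one shown): valid in T, hence also in S4, S5 (every theorem of T is a theorem of S4 and S5).
K-tableau for the negation ~([](<>p1 & ~p2) -> (<>p1 & ~p2)):
1. ~([](<>p1 & ~p2) -> (<>p1 & ~p2)), u
2. [](<>p1 & ~p2), u
3. ~(<>p1 & ~p2), u
4. p2, u
Complete open branch: countermodel on a K-frame, so not valid in K.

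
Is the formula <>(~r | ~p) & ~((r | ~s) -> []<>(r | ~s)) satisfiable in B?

1. <>(~r | ~p) & ~((r | ~s) -> []<>(r | ~s)), w0
2. <>(~r | ~p), w0
3. ~((r | ~s) -> []<>(r | ~s)), w0
4. r | ~s, w0
5. ~[]<>(r | ~s), w0
6. ~s, w0
7. ~r | ~p, w1
8. ~p, w1
9. ~<>(r | ~s), w2
10. ~(r | ~s), w0
11. ~r, w0
12. s, w0
Accessibility: w0Rw0, w0Rw1, w0Rw2, w1Rw0, w1Rw1, w2Rw0, w2Rw2
Branch closes: s and ~s both at w0.
All branches of the tableau close; one closing branch shown above.

No, unsatisfiable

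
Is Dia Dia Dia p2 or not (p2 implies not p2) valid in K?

Not valid

Tableau for the negation not (Dia Dia Dia p2 or not (p2 implies not p2)):
1. not (Dia Dia Dia p2 or not (p2 implies not p2)), w0
2. not Dia Dia Dia p2, w0
3. p2 implies not p2, w0
4. not p2, w0
The negation has an open branch (countermodel exists).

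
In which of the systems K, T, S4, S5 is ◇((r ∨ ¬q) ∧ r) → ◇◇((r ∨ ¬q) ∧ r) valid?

K-tableau for the negation ¬(◇((r ∨ ¬q) ∧ r) → ◇◇((r ∨ ¬q) ∧ r)):
1. ¬(◇((r ∨ ¬q) ∧ r) → ◇◇((r ∨ ¬q) ∧ r)), 0
2. ◇((r ∨ ¬q) ∧ r), 0   [¬→-rule on 1]
3. ¬◇◇((r ∨ ¬q) ∧ r), 0   [¬→-rule on 1]
4. (r ∨ ¬q) ∧ r, 1   [◇-rule on 2: fresh world 1, 0R1]
5. r ∨ ¬q, 1   [∧-rule on 4]
6. r, 1   [∧-rule on 4]
7. ¬◇((r ∨ ¬q) ∧ r), 1   [¬◇-rule on 3 via 0R1]
8. ¬q, 1   [∨-rule on 5 (branches; this branch)]
Accessibility: 0R1
Complete open branch: countermodel on a K-frame, so not valid in K.
T-tableau for the negation ¬(◇((r ∨ ¬q) ∧ r) → ◇◇((r ∨ ¬q) ∧ r)):
1. ¬(◇((r ∨ ¬q) ∧ r) → ◇◇((r ∨ ¬q) ∧ r)), 0
2. ◇((r ∨ ¬q) ∧ r), 0   [¬→-rule on 1]
3. ¬◇◇((r ∨ ¬q) ∧ r), 0   [¬→-rule on 1]
4. ¬◇((r ∨ ¬q) ∧ r), 0   [¬◇-rule on 3 via 0R0]
5. ¬((r ∨ ¬q) ∧ r), 0   [¬◇-rule on 4 via 0R0]
6. ¬(r ∨ ¬q), 0   [¬∧-rule on 5 (branches; this branch)]
7. ¬r, 0   [¬∨-rule on 6]
8. q, 0   [¬∨-rule on 6]
9. (r ∨ ¬q) ∧ r, 1   [◇-rule on 2: fresh world 1, 0R1]
10. r ∨ ¬q, 1   [∧-rule on 9]
11. r, 1   [∧-rule on 9]
12. ¬◇((r ∨ ¬q) ∧ r), 1   [¬◇-rule on 3 via 0R1]
13. ¬((r ∨ ¬q) ∧ r), 1   [¬◇-rule on 4 via 0R1]
14. ¬q, 1   [∨-rule on 10 (branches; this branch)]
15. ¬(r ∨ ¬q), 1   [¬∧-rule on 13 (branches; this branch)]
16. ¬r, 1   [¬∨-rule on 15]
17. q, 1   [¬∨-rule on 15]
Accessibility: 0R0, 0R1, 1R1
Branch closes: r and ¬r both at 1.
Every branch closes (one shown): valid in T, hence also in S4, S5 (every theorem of T is a theorem of S4 and S5).

T, S4, S5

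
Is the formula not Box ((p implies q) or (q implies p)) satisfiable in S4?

No, unsatisfiable

1. not Box ((p implies q) or (q implies p)), w0
2. not ((p implies q) or (q implies p)), w1
3. not (p implies q), w1
4. not (q implies p), w1
5. p, w1
6. not q, w1
7. q, w1
8. not p, w1
Accessibility: w0Rw0, w0Rw1, w1Rw1
Branch closes: q and not q both at w1.
Every branch closes; the branch above is one of them.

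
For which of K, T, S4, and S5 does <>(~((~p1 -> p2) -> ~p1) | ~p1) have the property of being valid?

T, S4, S5

T-tableau for the negation ~<>(~((~p1 -> p2) -> ~p1) | ~p1):
1. ~<>(~((~p1 -> p2) -> ~p1) | ~p1), u
2. ~(~((~p1 -> p2) -> ~p1) | ~p1), u   [~<>-rule on 1 via uRu]
3. (~p1 -> p2) -> ~p1, u   [~|-rule on 2]
4. p1, u   [~|-rule on 2]
5. ~(~p1 -> p2), u   [->-rule on 3 (branches; this branch)]
6. ~p1, u   [~->-rule on 5]
7. ~p2, u   [~->-rule on 5]
Accessibility: uRu
Branch closes: p1 and ~p1 both at u.
Every branch closes (one shown): valid in T, hence also in S4, S5 (every theorem of T is a theorem of S4 and S5).
K-tableau for the negation ~<>(~((~p1 -> p2) -> ~p1) | ~p1):
1. ~<>(~((~p1 -> p2) -> ~p1) | ~p1), u
Complete open branch: countermodel on a K-frame, so not valid in K.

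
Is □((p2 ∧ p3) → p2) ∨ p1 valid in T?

Yes, valid

Tableau for the negation ¬(□((p2 ∧ p3) → p2) ∨ p1):
1. ¬(□((p2 ∧ p3) → p2) ∨ p1), 0
2. ¬□((p2 ∧ p3) → p2), 0   [¬∨-rule on 1]
3. ¬p1, 0   [¬∨-rule on 1]
4. ¬((p2 ∧ p3) → p2), 1   [¬□-rule on 2: fresh world 1, 0R1]
5. p2 ∧ p3, 1   [¬→-rule on 4]
6. ¬p2, 1   [¬→-rule on 4]
7. p2, 1   [∧-rule on 5]
8. p3, 1   [∧-rule on 5]
Accessibility: 0R0, 0R1, 1R1
Branch closes: p2 and ¬p2 both at 1.
All branches of the negation close; one closing branch shown above.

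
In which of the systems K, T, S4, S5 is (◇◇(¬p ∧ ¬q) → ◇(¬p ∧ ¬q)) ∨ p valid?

S4, S5

S4-tableau for the negation ¬((◇◇(¬p ∧ ¬q) → ◇(¬p ∧ ¬q)) ∨ p):
1. ¬((◇◇(¬p ∧ ¬q) → ◇(¬p ∧ ¬q)) ∨ p), 0
2. ¬(◇◇(¬p ∧ ¬q) → ◇(¬p ∧ ¬q)), 0
3. ¬p, 0
4. ◇◇(¬p ∧ ¬q), 0
5. ¬◇(¬p ∧ ¬q), 0
6. ¬(¬p ∧ ¬q), 0
7. q, 0
8. ◇(¬p ∧ ¬q), 1
9. ¬(¬p ∧ ¬q), 1
10. q, 1
11. ¬p ∧ ¬q, 2
12. ¬p, 2
13. ¬q, 2
14. ¬(¬p ∧ ¬q), 2
15. q, 2
Accessibility: 0R0, 0R1, 0R2, 1R1, 1R2, 2R2
Branch closes: q and ¬q both at 2.
Every branch closes (one shown): valid in S4, hence also in S5 (every theorem of S4 is a theorem of S5).
T-tableau for the negation ¬((◇◇(¬p ∧ ¬q) → ◇(¬p ∧ ¬q)) ∨ p):
1. ¬((◇◇(¬p ∧ ¬q) → ◇(¬p ∧ ¬q)) ∨ p), 0
2. ¬(◇◇(¬p ∧ ¬q) → ◇(¬p ∧ ¬q)), 0
3. ¬p, 0
4. ◇◇(¬p ∧ ¬q), 0
5. ¬◇(¬p ∧ ¬q), 0
6. ¬(¬p ∧ ¬q), 0
7. q, 0
8. ◇(¬p ∧ ¬q), 1
9. ¬(¬p ∧ ¬q), 1
10. q, 1
11. ¬p ∧ ¬q, 2
12. ¬p, 2
13. ¬q, 2
Accessibility: 0R0, 0R1, 1R1, 1R2, 2R2
Complete open branch: countermodel on a T-frame, so not valid in T, nor in K (the same frame is also a K-frame).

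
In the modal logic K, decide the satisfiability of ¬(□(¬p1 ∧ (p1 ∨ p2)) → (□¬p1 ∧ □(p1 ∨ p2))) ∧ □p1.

1. ¬(□(¬p1 ∧ (p1 ∨ p2)) → (□¬p1 ∧ □(p1 ∨ p2))) ∧ □p1, w0
2. ¬(□(¬p1 ∧ (p1 ∨ p2)) → (□¬p1 ∧ □(p1 ∨ p2))), w0
3. □p1, w0
4. □(¬p1 ∧ (p1 ∨ p2)), w0
5. ¬(□¬p1 ∧ □(p1 ∨ p2)), w0
6. ¬□(p1 ∨ p2), w0
7. ¬(p1 ∨ p2), w1
8. ¬p1, w1
9. ¬p2, w1
10. p1, w1
Accessibility: w0Rw1
Branch closes: p1 and ¬p1 both at w1.
(One branch shown.) All branches close.

Unsatisfiable (every branch closes)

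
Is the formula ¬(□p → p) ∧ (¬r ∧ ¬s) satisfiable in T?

1. ¬(□p → p) ∧ (¬r ∧ ¬s), u
2. ¬(□p → p), u
3. ¬r ∧ ¬s, u
4. □p, u
5. ¬p, u
6. ¬r, u
7. ¬s, u
8. p, u
Accessibility: uRu
Branch closes: p and ¬p both at u.
(One branch shown.) All branches close.

Unsatisfiable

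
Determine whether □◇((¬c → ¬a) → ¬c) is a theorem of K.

Invalid (countermodel exists)

Tableau for the negation ¬□◇((¬c → ¬a) → ¬c):
1. ¬□◇((¬c → ¬a) → ¬c), w0
2. ¬◇((¬c → ¬a) → ¬c), w1   [¬□-rule on 1: fresh world w1, w0Rw1]
Accessibility: w0Rw1
The negation has an open branch (countermodel exists).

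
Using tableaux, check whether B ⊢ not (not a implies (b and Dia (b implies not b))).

Tableau for the negation not a implies (b and Dia (b implies not b)):
1. not a implies (b and Dia (b implies not b)), w0
2. b and Dia (b implies not b), w0   [implies-rule on 1 (branches; this branch)]
3. b, w0   [and-rule on 2]
4. Dia (b implies not b), w0   [and-rule on 2]
5. b implies not b, w1   [Dia-rule on 4: fresh world w1, w0Rw1]
6. not b, w1   [implies-rule on 5 (branches; this branch)]
Accessibility: w0Rw0, w0Rw1, w1Rw0, w1Rw1
The negation has an open branch (countermodel exists).

Invalid (countermodel exists)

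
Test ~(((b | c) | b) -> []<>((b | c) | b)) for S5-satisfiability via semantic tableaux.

No, unsatisfiable

1. ~(((b | c) | b) -> []<>((b | c) | b)), w0
2. (b | c) | b, w0
3. ~[]<>((b | c) | b), w0
4. b | c, w0
5. c, w0
6. ~<>((b | c) | b), w1
7. ~((b | c) | b), w0
8. ~(b | c), w0
9. ~b, w0
10. ~c, w0
Accessibility: w0Rw0, w0Rw1, w1Rw0, w1Rw1
Branch closes: c and ~c both at w0.
(One branch shown.) All branches close.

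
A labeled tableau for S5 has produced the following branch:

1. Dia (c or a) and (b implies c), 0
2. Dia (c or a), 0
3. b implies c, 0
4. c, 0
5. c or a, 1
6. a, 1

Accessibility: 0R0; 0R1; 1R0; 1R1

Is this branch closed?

Not closed

There is no literal clash: for every atom and world, at most one sign appears.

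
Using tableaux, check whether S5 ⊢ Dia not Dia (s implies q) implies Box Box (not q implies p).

No, not valid

Tableau for the negation not (Dia not Dia (s implies q) implies Box Box (not q implies p)):
1. not (Dia not Dia (s implies q) implies Box Box (not q implies p)), u
2. Dia not Dia (s implies q), u
3. not Box Box (not q implies p), u
4. not Dia (s implies q), v
5. not (s implies q), u
6. s, u
7. not q, u
8. not (s implies q), v
9. s, v
10. not q, v
11. not Box (not q implies p), w
12. not (s implies q), w
13. s, w
14. not q, w
15. not (not q implies p), x
16. not q, x
17. not p, x
18. not (s implies q), x
19. s, x
Accessibility: uRu, uRv, uRw, uRx, vRu, vRv, vRw, vRx, wRu, wRv, wRw, wRx, xRu, xRv, xRw, xRx
The negation has an open branch (countermodel exists).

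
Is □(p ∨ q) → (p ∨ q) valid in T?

Valid

Tableau for the negation ¬(□(p ∨ q) → (p ∨ q)):
1. ¬(□(p ∨ q) → (p ∨ q)), w0
2. □(p ∨ q), w0
3. ¬(p ∨ q), w0
4. ¬p, w0
5. ¬q, w0
6. p ∨ q, w0
7. q, w0
Accessibility: w0Rw0
Branch closes: q and ¬q both at w0.
All branches of the negation close; one closing branch shown above.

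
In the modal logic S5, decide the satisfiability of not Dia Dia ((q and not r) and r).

Satisfiable (open branch found)

1. not Dia Dia ((q and not r) and r), 0
2. not Dia ((q and not r) and r), 0
3. not ((q and not r) and r), 0
4. not r, 0
Accessibility: 0R0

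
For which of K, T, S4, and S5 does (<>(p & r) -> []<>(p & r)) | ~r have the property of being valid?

S4-tableau for the negation ~((<>(p & r) -> []<>(p & r)) | ~r):
1. ~((<>(p & r) -> []<>(p & r)) | ~r), w0
2. ~(<>(p & r) -> []<>(p & r)), w0
3. r, w0
4. <>(p & r), w0
5. ~[]<>(p & r), w0
6. p & r, w1
7. p, w1
8. r, w1
9. ~<>(p & r), w2
10. ~(p & r), w2
11. ~r, w2
Accessibility: w0Rw0, w0Rw1, w0Rw2, w1Rw1, w2Rw2
Complete open branch: countermodel on an S4-frame, so not valid in S4, nor in K, T (the same frame is also a K-frame and a T-frame).
S5-tableau for the negation ~((<>(p & r) -> []<>(p & r)) | ~r):
1. ~((<>(p & r) -> []<>(p & r)) | ~r), w0
2. ~(<>(p & r) -> []<>(p & r)), w0
3. r, w0
4. <>(p & r), w0
5. ~[]<>(p & r), w0
6. p & r, w1
7. p, w1
8. r, w1
9. ~<>(p & r), w2
10. ~(p & r), w0
11. ~(p & r), w1
12. ~(p & r), w2
13. ~p, w0
14. ~r, w1
Accessibility: w0Rw0, w0Rw1, w0Rw2, w1Rw0, w1Rw1, w1Rw2, w2Rw0, w2Rw1, w2Rw2
Branch closes: r and ~r both at w1.
Every branch closes (one shown): valid in S5.

S5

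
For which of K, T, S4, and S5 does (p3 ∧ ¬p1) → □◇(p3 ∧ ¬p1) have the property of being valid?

S5

S4-tableau for the negation ¬((p3 ∧ ¬p1) → □◇(p3 ∧ ¬p1)):
1. ¬((p3 ∧ ¬p1) → □◇(p3 ∧ ¬p1)), u
2. p3 ∧ ¬p1, u
3. ¬□◇(p3 ∧ ¬p1), u
4. p3, u
5. ¬p1, u
6. ¬◇(p3 ∧ ¬p1), v
7. ¬(p3 ∧ ¬p1), v
8. p1, v
Accessibility: uRu, uRv, vRv
Complete open branch: countermodel on an S4-frame, so not valid in S4, nor in K, T (the same frame is also a K-frame and a T-frame).
S5-tableau for the negation ¬((p3 ∧ ¬p1) → □◇(p3 ∧ ¬p1)):
1. ¬((p3 ∧ ¬p1) → □◇(p3 ∧ ¬p1)), u
2. p3 ∧ ¬p1, u
3. ¬□◇(p3 ∧ ¬p1), u
4. p3, u
5. ¬p1, u
6. ¬◇(p3 ∧ ¬p1), v
7. ¬(p3 ∧ ¬p1), u
8. ¬(p3 ∧ ¬p1), v
9. p1, u
Accessibility: uRu, uRv, vRu, vRv
Branch closes: p1 and ¬p1 both at u.
Every branch closes (one shown): valid in S5.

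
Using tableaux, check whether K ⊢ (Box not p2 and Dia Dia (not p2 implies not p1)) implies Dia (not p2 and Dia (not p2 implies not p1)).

Valid

Tableau for the negation not ((Box not p2 and Dia Dia (not p2 implies not p1)) implies Dia (not p2 and Dia (not p2 implies not p1))):
1. not ((Box not p2 and Dia Dia (not p2 implies not p1)) implies Dia (not p2 and Dia (not p2 implies not p1))), 0
2. Box not p2 and Dia Dia (not p2 implies not p1), 0
3. not Dia (not p2 and Dia (not p2 implies not p1)), 0
4. Box not p2, 0
5. Dia Dia (not p2 implies not p1), 0
6. Dia (not p2 implies not p1), 1
7. not (not p2 and Dia (not p2 implies not p1)), 1
8. not p2, 1
9. not Dia (not p2 implies not p1), 1
10. not p2 implies not p1, 2
11. not (not p2 implies not p1), 2
12. not p2, 2
13. p1, 2
14. not p1, 2
Accessibility: 0R1, 1R2
Branch closes: p1 and not p1 both at 2.
All branches of the negation close; one closing branch shown above.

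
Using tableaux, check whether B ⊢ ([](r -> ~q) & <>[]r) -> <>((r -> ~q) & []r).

Yes, valid

Tableau for the negation ~(([](r -> ~q) & <>[]r) -> <>((r -> ~q) & []r)):
1. ~(([](r -> ~q) & <>[]r) -> <>((r -> ~q) & []r)), w0
2. [](r -> ~q) & <>[]r, w0
3. ~<>((r -> ~q) & []r), w0
4. [](r -> ~q), w0
5. <>[]r, w0
6. ~((r -> ~q) & []r), w0
7. r -> ~q, w0
8. ~[]r, w0
9. ~q, w0
10. []r, w1
11. ~((r -> ~q) & []r), w1
12. r -> ~q, w1
13. r, w0
14. r, w1
15. ~[]r, w1
16. ~q, w1
17. ~r, w2
18. ~((r -> ~q) & []r), w2
19. r -> ~q, w2
20. ~[]r, w2
21. ~q, w2
22. ~r, w3
23. r, w3
Accessibility: w0Rw0, w0Rw1, w0Rw2, w1Rw0, w1Rw1, w1Rw3, w2Rw0, w2Rw2, w3Rw1, w3Rw3
Branch closes: r and ~r both at w3.
Every branch of the negation's tableau closes; the branch above is one of them.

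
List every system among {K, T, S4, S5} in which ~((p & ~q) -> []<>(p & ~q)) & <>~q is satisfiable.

S5-tableau for the formula:
1. ~((p & ~q) -> []<>(p & ~q)) & <>~q, u
2. ~((p & ~q) -> []<>(p & ~q)), u   [&-rule on 1]
3. <>~q, u   [&-rule on 1]
4. p & ~q, u   [~->-rule on 2]
5. ~[]<>(p & ~q), u   [~->-rule on 2]
6. p, u   [&-rule on 4]
7. ~q, u   [&-rule on 4]
8. ~q, v   [<>-rule on 3: fresh world v, uRv]
9. ~<>(p & ~q), w   [~[]-rule on 5: fresh world w, uRw]
10. ~(p & ~q), u   [~<>-rule on 9 via wRu]
11. ~(p & ~q), v   [~<>-rule on 9 via wRv]
12. ~(p & ~q), w   [~<>-rule on 9 via wRw]
13. q, u   [~&-rule on 10 (branches; this branch)]
Accessibility: uRu, uRv, uRw, vRu, vRv, vRw, wRu, wRv, wRw
Branch closes: q and ~q both at u.
Every branch closes (one shown): unsatisfiable in S5.
S4-tableau for the formula:
1. ~((p & ~q) -> []<>(p & ~q)) & <>~q, u
2. ~((p & ~q) -> []<>(p & ~q)), u   [&-rule on 1]
3. <>~q, u   [&-rule on 1]
4. p & ~q, u   [~->-rule on 2]
5. ~[]<>(p & ~q), u   [~->-rule on 2]
6. p, u   [&-rule on 4]
7. ~q, u   [&-rule on 4]
8. ~q, v   [<>-rule on 3: fresh world v, uRv]
9. ~<>(p & ~q), w   [~[]-rule on 5: fresh world w, uRw]
10. ~(p & ~q), w   [~<>-rule on 9 via wRw]
11. q, w   [~&-rule on 10 (branches; this branch)]
Accessibility: uRu, uRv, uRw, vRv, wRw
Complete open branch: satisfiable in S4, hence also in K, T (this S4-model is also a K-model and a T-model).

K, T, S4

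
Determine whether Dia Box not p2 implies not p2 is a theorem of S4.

Tableau for the negation not (Dia Box not p2 implies not p2):
1. not (Dia Box not p2 implies not p2), u
2. Dia Box not p2, u
3. p2, u
4. Box not p2, v
5. not p2, v
Accessibility: uRu, uRv, vRv
The negation has an open branch (countermodel exists).

No, not valid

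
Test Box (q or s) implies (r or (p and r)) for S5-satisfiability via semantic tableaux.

1. Box (q or s) implies (r or (p and r)), u
2. r or (p and r), u   [implies-rule on 1 (branches; this branch)]
3. p and r, u   [or-rule on 2 (branches; this branch)]
4. p, u   [and-rule on 3]
5. r, u   [and-rule on 3]
Accessibility: uRu

Satisfiable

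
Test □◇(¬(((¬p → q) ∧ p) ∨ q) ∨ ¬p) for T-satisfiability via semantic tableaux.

1. □◇(¬(((¬p → q) ∧ p) ∨ q) ∨ ¬p), u
2. ◇(¬(((¬p → q) ∧ p) ∨ q) ∨ ¬p), u
3. ¬(((¬p → q) ∧ p) ∨ q) ∨ ¬p, v
4. ◇(¬(((¬p → q) ∧ p) ∨ q) ∨ ¬p), v
5. ¬p, v
6. ¬(((¬p → q) ∧ p) ∨ q) ∨ ¬p, w
7. ¬p, w
Accessibility: uRu, uRv, vRv, vRw, wRw

Satisfiable (open branch found)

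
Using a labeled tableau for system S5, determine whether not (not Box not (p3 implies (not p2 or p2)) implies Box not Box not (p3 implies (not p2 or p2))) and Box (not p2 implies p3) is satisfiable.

Unsatisfiable (every branch closes)

1. not (not Box not (p3 implies (not p2 or p2)) implies Box not Box not (p3 implies (not p2 or p2))) and Box (not p2 implies p3), w0
2. not (not Box not (p3 implies (not p2 or p2)) implies Box not Box not (p3 implies (not p2 or p2))), w0
3. Box (not p2 implies p3), w0
4. not Box not (p3 implies (not p2 or p2)), w0
5. not Box not Box not (p3 implies (not p2 or p2)), w0
6. not p2 implies p3, w0
7. p3, w0
8. p3 implies (not p2 or p2), w1
9. not p2 implies p3, w1
10. not p2 or p2, w1
11. p3, w1
12. p2, w1
13. Box not (p3 implies (not p2 or p2)), w2
14. not p2 implies p3, w2
15. not (p3 implies (not p2 or p2)), w0
16. not (not p2 or p2), w0
17. p2, w0
18. not p2, w0
Accessibility: w0Rw0, w0Rw1, w0Rw2, w1Rw0, w1Rw1, w1Rw2, w2Rw0, w2Rw1, w2Rw2
Branch closes: p2 and not p2 both at w0.
All branches of the tableau close; one closing branch shown above.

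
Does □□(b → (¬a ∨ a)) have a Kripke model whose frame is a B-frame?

1. □□(b → (¬a ∨ a)), w0
2. □(b → (¬a ∨ a)), w0   [□-rule on 1 via w0Rw0]
3. b → (¬a ∨ a), w0   [□-rule on 2 via w0Rw0]
4. ¬a ∨ a, w0   [→-rule on 3 (branches; this branch)]
5. a, w0   [∨-rule on 4 (branches; this branch)]
Accessibility: w0Rw0

Satisfiable (open branch found)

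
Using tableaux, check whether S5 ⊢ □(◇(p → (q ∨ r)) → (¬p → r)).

Not valid

Tableau for the negation ¬□(◇(p → (q ∨ r)) → (¬p → r)):
1. ¬□(◇(p → (q ∨ r)) → (¬p → r)), w0
2. ¬(◇(p → (q ∨ r)) → (¬p → r)), w1
3. ◇(p → (q ∨ r)), w1
4. ¬(¬p → r), w1
5. ¬p, w1
6. ¬r, w1
7. p → (q ∨ r), w2
8. q ∨ r, w2
9. r, w2
Accessibility: w0Rw0, w0Rw1, w0Rw2, w1Rw0, w1Rw1, w1Rw2, w2Rw0, w2Rw1, w2Rw2
The negation has an open branch (countermodel exists).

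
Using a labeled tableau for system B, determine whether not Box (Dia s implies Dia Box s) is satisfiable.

1. not Box (Dia s implies Dia Box s), u
2. not (Dia s implies Dia Box s), v
3. Dia s, v
4. not Dia Box s, v
5. not Box s, u
6. not Box s, v
7. s, w
8. not Box s, w
9. not s, x
10. not s, y
11. not Box s, y
12. not s, z
13. not s, w6
Accessibility: uRu, uRv, uRx, vRu, vRv, vRw, vRy, wRv, wRw, wRz, xRu, xRx, yRv, yRy, yRw6, zRw, zRz, w6Ry, w6Rw6

Satisfiable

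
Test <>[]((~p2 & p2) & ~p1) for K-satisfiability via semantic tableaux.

Satisfiable (open branch found)

1. <>[]((~p2 & p2) & ~p1), 0
2. []((~p2 & p2) & ~p1), 1
Accessibility: 0R1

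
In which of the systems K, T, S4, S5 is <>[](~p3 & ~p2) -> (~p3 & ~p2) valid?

S5-tableau for the negation ~(<>[](~p3 & ~p2) -> (~p3 & ~p2)):
1. ~(<>[](~p3 & ~p2) -> (~p3 & ~p2)), 0
2. <>[](~p3 & ~p2), 0
3. ~(~p3 & ~p2), 0
4. p2, 0
5. [](~p3 & ~p2), 1
6. ~p3 & ~p2, 0
7. ~p3, 0
8. ~p2, 0
Accessibility: 0R0, 0R1, 1R0, 1R1
Branch closes: p2 and ~p2 both at 0.
Every branch closes (one shown): valid in S5.
S4-tableau for the negation ~(<>[](~p3 & ~p2) -> (~p3 & ~p2)):
1. ~(<>[](~p3 & ~p2) -> (~p3 & ~p2)), 0
2. <>[](~p3 & ~p2), 0
3. ~(~p3 & ~p2), 0
4. p2, 0
5. [](~p3 & ~p2), 1
6. ~p3 & ~p2, 1
7. ~p3, 1
8. ~p2, 1
Accessibility: 0R0, 0R1, 1R1
Complete open branch: countermodel on an S4-frame, so not valid in S4, nor in K, T (the same frame is also a K-frame and a T-frame).

S5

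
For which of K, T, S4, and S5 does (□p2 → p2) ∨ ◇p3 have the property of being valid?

T, S4, S5

T-tableau for the negation ¬((□p2 → p2) ∨ ◇p3):
1. ¬((□p2 → p2) ∨ ◇p3), w0
2. ¬(□p2 → p2), w0   [¬∨-rule on 1]
3. ¬◇p3, w0   [¬∨-rule on 1]
4. □p2, w0   [¬→-rule on 2]
5. ¬p2, w0   [¬→-rule on 2]
6. ¬p3, w0   [¬◇-rule on 3 via w0Rw0]
7. p2, w0   [□-rule on 4 via w0Rw0]
Accessibility: w0Rw0
Branch closes: p2 and ¬p2 both at w0.
Every branch closes (one shown): valid in T, hence also in S4, S5 (every theorem of T is a theorem of S4 and S5).
K-tableau for the negation ¬((□p2 → p2) ∨ ◇p3):
1. ¬((□p2 → p2) ∨ ◇p3), w0
2. ¬(□p2 → p2), w0   [¬∨-rule on 1]
3. ¬◇p3, w0   [¬∨-rule on 1]
4. □p2, w0   [¬→-rule on 2]
5. ¬p2, w0   [¬→-rule on 2]
Complete open branch: countermodel on a K-frame, so not valid in K.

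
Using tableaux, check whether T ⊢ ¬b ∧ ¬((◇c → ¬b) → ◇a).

Invalid (countermodel exists)

Tableau for the negation ¬(¬b ∧ ¬((◇c → ¬b) → ◇a)):
1. ¬(¬b ∧ ¬((◇c → ¬b) → ◇a)), 0
2. (◇c → ¬b) → ◇a, 0   [¬∧-rule on 1 (branches; this branch)]
3. ◇a, 0   [→-rule on 2 (branches; this branch)]
4. a, 1   [◇-rule on 3: fresh world 1, 0R1]
Accessibility: 0R0, 0R1, 1R1
The negation has an open branch (countermodel exists).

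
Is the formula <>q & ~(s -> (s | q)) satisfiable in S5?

No, unsatisfiable

1. <>q & ~(s -> (s | q)), w0
2. <>q, w0
3. ~(s -> (s | q)), w0
4. s, w0
5. ~(s | q), w0
6. ~s, w0
7. ~q, w0
Accessibility: w0Rw0
Branch closes: s and ~s both at w0.
(One branch shown.) All branches close.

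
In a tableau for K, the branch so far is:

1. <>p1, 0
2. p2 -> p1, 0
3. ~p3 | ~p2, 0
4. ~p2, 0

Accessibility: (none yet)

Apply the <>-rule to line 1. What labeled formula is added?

a fresh world 1 with 0R1, and p1 at 1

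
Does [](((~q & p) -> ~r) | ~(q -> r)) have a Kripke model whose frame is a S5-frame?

1. [](((~q & p) -> ~r) | ~(q -> r)), 0
2. ((~q & p) -> ~r) | ~(q -> r), 0
3. ~(q -> r), 0
4. q, 0
5. ~r, 0
Accessibility: 0R0

Satisfiable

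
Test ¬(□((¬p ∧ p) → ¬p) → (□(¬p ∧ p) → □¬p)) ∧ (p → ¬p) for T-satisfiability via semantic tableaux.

1. ¬(□((¬p ∧ p) → ¬p) → (□(¬p ∧ p) → □¬p)) ∧ (p → ¬p), w0
2. ¬(□((¬p ∧ p) → ¬p) → (□(¬p ∧ p) → □¬p)), w0
3. p → ¬p, w0
4. □((¬p ∧ p) → ¬p), w0
5. ¬(□(¬p ∧ p) → □¬p), w0
6. □(¬p ∧ p), w0
7. ¬□¬p, w0
8. (¬p ∧ p) → ¬p, w0
9. ¬p ∧ p, w0
10. ¬p, w0
11. p, w0
Accessibility: w0Rw0
Branch closes: p and ¬p both at w0.
All branches of the tableau close; one closing branch shown above.

Unsatisfiable (every branch closes)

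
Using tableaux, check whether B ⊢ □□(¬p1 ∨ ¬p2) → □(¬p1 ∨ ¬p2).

Valid in B

Tableau for the negation ¬(□□(¬p1 ∨ ¬p2) → □(¬p1 ∨ ¬p2)):
1. ¬(□□(¬p1 ∨ ¬p2) → □(¬p1 ∨ ¬p2)), w0
2. □□(¬p1 ∨ ¬p2), w0
3. ¬□(¬p1 ∨ ¬p2), w0
4. □(¬p1 ∨ ¬p2), w0
5. ¬p1 ∨ ¬p2, w0
6. ¬p2, w0
7. ¬(¬p1 ∨ ¬p2), w1
8. p1, w1
9. p2, w1
10. □(¬p1 ∨ ¬p2), w1
11. ¬p1 ∨ ¬p2, w1
12. ¬p2, w1
Accessibility: w0Rw0, w0Rw1, w1Rw0, w1Rw1
Branch closes: p2 and ¬p2 both at w1.
All branches of the negation close; one closing branch shown above.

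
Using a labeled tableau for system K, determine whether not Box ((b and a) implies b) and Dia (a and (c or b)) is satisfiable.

1. not Box ((b and a) implies b) and Dia (a and (c or b)), u
2. not Box ((b and a) implies b), u   [and-rule on 1]
3. Dia (a and (c or b)), u   [and-rule on 1]
4. not ((b and a) implies b), v   [neg-Box-rule on 2: fresh world v, uRv]
5. b and a, v   [neg-implies-rule on 4]
6. not b, v   [neg-implies-rule on 4]
7. b, v   [and-rule on 5]
8. a, v   [and-rule on 5]
Accessibility: uRv
Branch closes: b and not b both at v.
Every branch closes; the branch above is one of them.

Unsatisfiable (every branch closes)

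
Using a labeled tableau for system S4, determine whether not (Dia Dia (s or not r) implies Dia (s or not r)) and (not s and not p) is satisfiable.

Unsatisfiable (every branch closes)

1. not (Dia Dia (s or not r) implies Dia (s or not r)) and (not s and not p), w0
2. not (Dia Dia (s or not r) implies Dia (s or not r)), w0
3. not s and not p, w0
4. Dia Dia (s or not r), w0
5. not Dia (s or not r), w0
6. not s, w0
7. not p, w0
8. not (s or not r), w0
9. r, w0
10. Dia (s or not r), w1
11. not (s or not r), w1
12. not s, w1
13. r, w1
14. s or not r, w2
15. not (s or not r), w2
16. not s, w2
17. r, w2
18. not r, w2
Accessibility: w0Rw0, w0Rw1, w0Rw2, w1Rw1, w1Rw2, w2Rw2
Branch closes: r and not r both at w2.
(One branch shown.) All branches close.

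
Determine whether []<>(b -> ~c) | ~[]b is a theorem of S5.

Invalid (countermodel exists)

Tableau for the negation ~([]<>(b -> ~c) | ~[]b):
1. ~([]<>(b -> ~c) | ~[]b), 0
2. ~[]<>(b -> ~c), 0
3. []b, 0
4. b, 0
5. ~<>(b -> ~c), 1
6. b, 1
7. ~(b -> ~c), 0
8. c, 0
9. ~(b -> ~c), 1
10. c, 1
Accessibility: 0R0, 0R1, 1R0, 1R1
The negation has an open branch (countermodel exists).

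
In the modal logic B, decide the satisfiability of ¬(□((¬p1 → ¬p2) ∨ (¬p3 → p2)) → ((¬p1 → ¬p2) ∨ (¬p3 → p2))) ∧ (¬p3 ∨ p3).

1. ¬(□((¬p1 → ¬p2) ∨ (¬p3 → p2)) → ((¬p1 → ¬p2) ∨ (¬p3 → p2))) ∧ (¬p3 ∨ p3), 0
2. ¬(□((¬p1 → ¬p2) ∨ (¬p3 → p2)) → ((¬p1 → ¬p2) ∨ (¬p3 → p2))), 0
3. ¬p3 ∨ p3, 0
4. □((¬p1 → ¬p2) ∨ (¬p3 → p2)), 0
5. ¬((¬p1 → ¬p2) ∨ (¬p3 → p2)), 0
6. ¬(¬p1 → ¬p2), 0
7. ¬(¬p3 → p2), 0
8. ¬p1, 0
9. p2, 0
10. ¬p3, 0
11. ¬p2, 0
Accessibility: 0R0
Branch closes: p2 and ¬p2 both at 0.
Every branch closes; the branch above is one of them.

Unsatisfiable (every branch closes)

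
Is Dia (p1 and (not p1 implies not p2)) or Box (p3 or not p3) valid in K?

Valid

Tableau for the negation not (Dia (p1 and (not p1 implies not p2)) or Box (p3 or not p3)):
1. not (Dia (p1 and (not p1 implies not p2)) or Box (p3 or not p3)), 0
2. not Dia (p1 and (not p1 implies not p2)), 0
3. not Box (p3 or not p3), 0
4. not (p3 or not p3), 1
5. not p3, 1
6. p3, 1
Accessibility: 0R1
Branch closes: p3 and not p3 both at 1.
Every branch of the negation's tableau closes; the branch above is one of them.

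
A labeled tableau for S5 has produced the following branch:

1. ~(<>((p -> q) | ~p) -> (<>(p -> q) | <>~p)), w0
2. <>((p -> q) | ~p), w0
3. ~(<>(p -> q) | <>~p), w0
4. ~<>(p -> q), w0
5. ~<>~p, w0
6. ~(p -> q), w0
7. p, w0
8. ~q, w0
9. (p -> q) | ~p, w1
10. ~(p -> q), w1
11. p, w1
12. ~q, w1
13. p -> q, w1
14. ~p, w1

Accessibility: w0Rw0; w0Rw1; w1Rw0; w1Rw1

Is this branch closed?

Both p and ~p appear at w1.

Yes, closed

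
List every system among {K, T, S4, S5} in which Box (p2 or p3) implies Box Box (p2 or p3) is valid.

T-tableau for the negation not (Box (p2 or p3) implies Box Box (p2 or p3)):
1. not (Box (p2 or p3) implies Box Box (p2 or p3)), 0
2. Box (p2 or p3), 0
3. not Box Box (p2 or p3), 0
4. p2 or p3, 0
5. p3, 0
6. not Box (p2 or p3), 1
7. p2 or p3, 1
8. p3, 1
9. not (p2 or p3), 2
10. not p2, 2
11. not p3, 2
Accessibility: 0R0, 0R1, 1R1, 1R2, 2R2
Complete open branch: countermodel on a T-frame, so not valid in T, nor in K (the same frame is also a K-frame).
S4-tableau for the negation not (Box (p2 or p3) implies Box Box (p2 or p3)):
1. not (Box (p2 or p3) implies Box Box (p2 or p3)), 0
2. Box (p2 or p3), 0
3. not Box Box (p2 or p3), 0
4. p2 or p3, 0
5. p3, 0
6. not Box (p2 or p3), 1
7. p2 or p3, 1
8. p3, 1
9. not (p2 or p3), 2
10. not p2, 2
11. not p3, 2
12. p2 or p3, 2
13. p3, 2
Accessibility: 0R0, 0R1, 0R2, 1R1, 1R2, 2R2
Branch closes: p3 and not p3 both at 2.
Every branch closes (one shown): valid in S4, hence also in S5 (every theorem of S4 is a theorem of S5).

S4, S5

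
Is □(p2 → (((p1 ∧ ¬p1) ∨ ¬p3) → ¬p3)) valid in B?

Tableau for the negation ¬□(p2 → (((p1 ∧ ¬p1) ∨ ¬p3) → ¬p3)):
1. ¬□(p2 → (((p1 ∧ ¬p1) ∨ ¬p3) → ¬p3)), 0
2. ¬(p2 → (((p1 ∧ ¬p1) ∨ ¬p3) → ¬p3)), 1
3. p2, 1
4. ¬(((p1 ∧ ¬p1) ∨ ¬p3) → ¬p3), 1
5. (p1 ∧ ¬p1) ∨ ¬p3, 1
6. p3, 1
7. p1 ∧ ¬p1, 1
8. p1, 1
9. ¬p1, 1
Accessibility: 0R0, 0R1, 1R0, 1R1
Branch closes: p1 and ¬p1 both at 1.
Every branch of the negation's tableau closes; the branch above is one of them.

Valid in B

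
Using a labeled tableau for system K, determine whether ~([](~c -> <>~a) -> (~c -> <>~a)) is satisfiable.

Satisfiable (open branch found)

1. ~([](~c -> <>~a) -> (~c -> <>~a)), u
2. [](~c -> <>~a), u
3. ~(~c -> <>~a), u
4. ~c, u
5. ~<>~a, u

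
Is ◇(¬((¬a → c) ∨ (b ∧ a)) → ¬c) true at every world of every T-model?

Yes, valid

Tableau for the negation ¬◇(¬((¬a → c) ∨ (b ∧ a)) → ¬c):
1. ¬◇(¬((¬a → c) ∨ (b ∧ a)) → ¬c), 0
2. ¬(¬((¬a → c) ∨ (b ∧ a)) → ¬c), 0
3. ¬((¬a → c) ∨ (b ∧ a)), 0
4. c, 0
5. ¬(¬a → c), 0
6. ¬(b ∧ a), 0
7. ¬a, 0
8. ¬c, 0
Accessibility: 0R0
Branch closes: c and ¬c both at 0.
All branches of the negation close; one closing branch shown above.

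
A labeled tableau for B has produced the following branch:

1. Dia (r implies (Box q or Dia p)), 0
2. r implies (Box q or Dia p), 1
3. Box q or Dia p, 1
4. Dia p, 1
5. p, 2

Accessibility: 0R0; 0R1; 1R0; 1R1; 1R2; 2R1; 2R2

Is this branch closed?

Not closed

No atom appears with both signs at the same world.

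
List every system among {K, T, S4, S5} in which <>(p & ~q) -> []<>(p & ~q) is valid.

S4-tableau for the negation ~(<>(p & ~q) -> []<>(p & ~q)):
1. ~(<>(p & ~q) -> []<>(p & ~q)), u
2. <>(p & ~q), u
3. ~[]<>(p & ~q), u
4. p & ~q, v
5. p, v
6. ~q, v
7. ~<>(p & ~q), w
8. ~(p & ~q), w
9. q, w
Accessibility: uRu, uRv, uRw, vRv, wRw
Complete open branch: countermodel on an S4-frame, so not valid in S4, nor in K, T (the same frame is also a K-frame and a T-frame).
S5-tableau for the negation ~(<>(p & ~q) -> []<>(p & ~q)):
1. ~(<>(p & ~q) -> []<>(p & ~q)), u
2. <>(p & ~q), u
3. ~[]<>(p & ~q), u
4. p & ~q, v
5. p, v
6. ~q, v
7. ~<>(p & ~q), w
8. ~(p & ~q), u
9. ~(p & ~q), v
10. ~(p & ~q), w
11. q, u
12. q, v
Accessibility: uRu, uRv, uRw, vRu, vRv, vRw, wRu, wRv, wRw
Branch closes: q and ~q both at v.
Every branch closes (one shown): valid in S5.

S5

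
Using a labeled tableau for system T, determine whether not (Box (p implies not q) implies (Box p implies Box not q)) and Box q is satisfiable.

Unsatisfiable

1. not (Box (p implies not q) implies (Box p implies Box not q)) and Box q, w0
2. not (Box (p implies not q) implies (Box p implies Box not q)), w0   [and-rule on 1]
3. Box q, w0   [and-rule on 1]
4. Box (p implies not q), w0   [neg-implies-rule on 2]
5. not (Box p implies Box not q), w0   [neg-implies-rule on 2]
6. Box p, w0   [neg-implies-rule on 5]
7. not Box not q, w0   [neg-implies-rule on 5]
8. q, w0   [Box-rule on 3 via w0Rw0]
9. p implies not q, w0   [Box-rule on 4 via w0Rw0]
10. p, w0   [Box-rule on 6 via w0Rw0]
11. not q, w0   [implies-rule on 9 (branches; this branch)]
Accessibility: w0Rw0
Branch closes: q and not q both at w0.
Every branch closes; the branch above is one of them.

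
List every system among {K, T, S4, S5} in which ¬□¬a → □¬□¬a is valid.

S5

S5-tableau for the negation ¬(¬□¬a → □¬□¬a):
1. ¬(¬□¬a → □¬□¬a), u
2. ¬□¬a, u
3. ¬□¬□¬a, u
4. a, v
5. □¬a, w
6. ¬a, u
7. ¬a, v
Accessibility: uRu, uRv, uRw, vRu, vRv, vRw, wRu, wRv, wRw
Branch closes: a and ¬a both at v.
Every branch closes (one shown): valid in S5.
S4-tableau for the negation ¬(¬□¬a → □¬□¬a):
1. ¬(¬□¬a → □¬□¬a), u
2. ¬□¬a, u
3. ¬□¬□¬a, u
4. a, v
5. □¬a, w
6. ¬a, w
Accessibility: uRu, uRv, uRw, vRv, wRw
Complete open branch: countermodel on an S4-frame, so not valid in S4, nor in K, T (the same frame is also a K-frame and a T-frame).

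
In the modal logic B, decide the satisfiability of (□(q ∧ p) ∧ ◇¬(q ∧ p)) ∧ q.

1. (□(q ∧ p) ∧ ◇¬(q ∧ p)) ∧ q, 0
2. □(q ∧ p) ∧ ◇¬(q ∧ p), 0   [∧-rule on 1]
3. q, 0   [∧-rule on 1]
4. □(q ∧ p), 0   [∧-rule on 2]
5. ◇¬(q ∧ p), 0   [∧-rule on 2]
6. q ∧ p, 0   [□-rule on 4 via 0R0]
7. p, 0   [∧-rule on 6]
8. ¬(q ∧ p), 1   [◇-rule on 5: fresh world 1, 0R1]
9. q ∧ p, 1   [□-rule on 4 via 0R1]
10. q, 1   [∧-rule on 9]
11. p, 1   [∧-rule on 9]
12. ¬p, 1   [¬∧-rule on 8 (branches; this branch)]
Accessibility: 0R0, 0R1, 1R0, 1R1
Branch closes: p and ¬p both at 1.
(One branch shown.) All branches close.

Unsatisfiable (every branch closes)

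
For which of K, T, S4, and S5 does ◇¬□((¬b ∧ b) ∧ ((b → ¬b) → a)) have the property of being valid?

T, S4, S5

K-tableau for the negation ¬◇¬□((¬b ∧ b) ∧ ((b → ¬b) → a)):
1. ¬◇¬□((¬b ∧ b) ∧ ((b → ¬b) → a)), u
Complete open branch: countermodel on a K-frame, so not valid in K.
T-tableau for the negation ¬◇¬□((¬b ∧ b) ∧ ((b → ¬b) → a)):
1. ¬◇¬□((¬b ∧ b) ∧ ((b → ¬b) → a)), u
2. □((¬b ∧ b) ∧ ((b → ¬b) → a)), u   [¬◇-rule on 1 via uRu]
3. (¬b ∧ b) ∧ ((b → ¬b) → a), u   [□-rule on 2 via uRu]
4. ¬b ∧ b, u   [∧-rule on 3]
5. (b → ¬b) → a, u   [∧-rule on 3]
6. ¬b, u   [∧-rule on 4]
7. b, u   [∧-rule on 4]
Accessibility: uRu
Branch closes: b and ¬b both at u.
Every branch closes (one shown): valid in T, hence also in S4, S5 (every theorem of T is a theorem of S4 and S5).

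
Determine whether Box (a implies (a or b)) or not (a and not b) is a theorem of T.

Tableau for the negation not (Box (a implies (a or b)) or not (a and not b)):
1. not (Box (a implies (a or b)) or not (a and not b)), 0
2. not Box (a implies (a or b)), 0
3. a and not b, 0
4. a, 0
5. not b, 0
6. not (a implies (a or b)), 1
7. a, 1
8. not (a or b), 1
9. not a, 1
10. not b, 1
Accessibility: 0R0, 0R1, 1R1
Branch closes: a and not a both at 1.
All branches of the negation close; one closing branch shown above.

Valid in T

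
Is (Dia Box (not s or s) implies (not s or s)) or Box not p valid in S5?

Tableau for the negation not ((Dia Box (not s or s) implies (not s or s)) or Box not p):
1. not ((Dia Box (not s or s) implies (not s or s)) or Box not p), u
2. not (Dia Box (not s or s) implies (not s or s)), u   [neg-or-rule on 1]
3. not Box not p, u   [neg-or-rule on 1]
4. Dia Box (not s or s), u   [neg-implies-rule on 2]
5. not (not s or s), u   [neg-implies-rule on 2]
6. s, u   [neg-or-rule on 5]
7. not s, u   [neg-or-rule on 5]
Accessibility: uRu
Branch closes: s and not s both at u.
Every branch of the negation's tableau closes; the branch above is one of them.

Yes, valid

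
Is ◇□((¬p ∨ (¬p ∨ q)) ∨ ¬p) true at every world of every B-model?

Invalid (countermodel exists)

Tableau for the negation ¬◇□((¬p ∨ (¬p ∨ q)) ∨ ¬p):
1. ¬◇□((¬p ∨ (¬p ∨ q)) ∨ ¬p), u
2. ¬□((¬p ∨ (¬p ∨ q)) ∨ ¬p), u   [¬◇-rule on 1 via uRu]
3. ¬((¬p ∨ (¬p ∨ q)) ∨ ¬p), v   [¬□-rule on 2: fresh world v, uRv]
4. ¬(¬p ∨ (¬p ∨ q)), v   [¬∨-rule on 3]
5. p, v   [¬∨-rule on 3]
6. ¬(¬p ∨ q), v   [¬∨-rule on 4]
7. ¬q, v   [¬∨-rule on 6]
8. ¬□((¬p ∨ (¬p ∨ q)) ∨ ¬p), v   [¬◇-rule on 1 via uRv]
9. ¬((¬p ∨ (¬p ∨ q)) ∨ ¬p), w   [¬□-rule on 8: fresh world w, vRw]
10. ¬(¬p ∨ (¬p ∨ q)), w   [¬∨-rule on 9]
11. p, w   [¬∨-rule on 9]
12. ¬(¬p ∨ q), w   [¬∨-rule on 10]
13. ¬q, w   [¬∨-rule on 12]
Accessibility: uRu, uRv, vRu, vRv, vRw, wRv, wRw
The negation has an open branch (countermodel exists).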